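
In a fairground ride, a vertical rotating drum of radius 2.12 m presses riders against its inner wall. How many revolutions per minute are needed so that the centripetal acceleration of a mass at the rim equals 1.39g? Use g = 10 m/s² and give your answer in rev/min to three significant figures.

24.5 rev/min

Require ω²r = 1.39g, so ω = √(1.39 × 10.0/2.12) = 2.561 rad/s.
In rev/min: ω × 60/(2π) = 2.561 × 60/(2π) = 24.45 rev/min.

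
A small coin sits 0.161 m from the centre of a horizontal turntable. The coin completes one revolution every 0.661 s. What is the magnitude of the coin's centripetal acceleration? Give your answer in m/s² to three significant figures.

14.5 m/s²

v = 2πr/T = 2π × 0.161/0.661 = 1.530 m/s.
a_c = v²/r = (1.530)²/0.161 = 2.342/0.161 = 14.55 m/s².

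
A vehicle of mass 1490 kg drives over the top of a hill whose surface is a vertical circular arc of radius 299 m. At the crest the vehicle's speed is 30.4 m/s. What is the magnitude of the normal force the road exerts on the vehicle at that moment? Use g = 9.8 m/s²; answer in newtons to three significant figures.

At the crest the centripetal acceleration points downward (toward the centre of the arc), so mg − N = mv²/r.
N = m(g − v²/r) = 1490 × (9.8 − (30.4)²/299) = 1490 × (9.8 − 3.091) = 1490 × 6.709 = 9997 N.

10000 N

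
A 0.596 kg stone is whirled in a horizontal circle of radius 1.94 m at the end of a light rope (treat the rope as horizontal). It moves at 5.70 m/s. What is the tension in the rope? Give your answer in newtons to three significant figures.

The tension is the only horizontal force, so it supplies the full centripetal force: T = m v²/r = 0.596 × (5.700)²/1.94 = 0.596 × 32.49/1.94 = 9.981 N.

9.98 N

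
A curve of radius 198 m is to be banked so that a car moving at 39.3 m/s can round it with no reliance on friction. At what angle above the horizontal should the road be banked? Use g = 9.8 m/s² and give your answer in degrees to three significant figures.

38.5°

For a frictionless banked turn: horizontally N sinθ = mv²/r and vertically N cosθ = mg.
Dividing: tanθ = v²/(r g) = (39.3)²/(198 × 9.8) = 1544/1940 = 0.7960.
θ = arctan(0.7960) = 38.52°.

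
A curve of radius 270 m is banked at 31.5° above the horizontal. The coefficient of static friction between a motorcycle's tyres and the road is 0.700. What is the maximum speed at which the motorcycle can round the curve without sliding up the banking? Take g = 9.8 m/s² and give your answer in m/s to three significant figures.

78.0 m/s

At the maximum speed, friction acts down the slope at its limiting value f = μN. Radially (horizontal, toward centre): N sinθ + μN cosθ = mv²/r. Vertically: N cosθ − μN sinθ = mg.
Dividing: v² = r g (sinθ + μcosθ)/(cosθ − μsinθ).
sinθ + μcosθ = 0.5225 + 0.700×0.8526 = 1.119; cosθ − μsinθ = 0.8526 − 0.700×0.5225 = 0.4869.
v² = 270 × 9.8 × 1.119/0.4869 = 6083 m²/s², so v = 77.99 m/s.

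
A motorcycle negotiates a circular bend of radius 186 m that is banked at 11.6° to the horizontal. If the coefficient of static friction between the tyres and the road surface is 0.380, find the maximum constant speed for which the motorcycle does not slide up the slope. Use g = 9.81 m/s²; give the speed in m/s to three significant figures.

34.0 m/s

At the maximum speed, friction acts down the slope at its limiting value f = μN. Radially (horizontal, toward centre): N sinθ + μN cosθ = mv²/r. Vertically: N cosθ − μN sinθ = mg.
Dividing: v² = r g (sinθ + μcosθ)/(cosθ − μsinθ).
sinθ + μcosθ = 0.2011 + 0.380×0.9796 = 0.5733; cosθ − μsinθ = 0.9796 − 0.380×0.2011 = 0.9032.
v² = 186 × 9.81 × 0.5733/0.9032 = 1158 m²/s², so v = 34.03 m/s.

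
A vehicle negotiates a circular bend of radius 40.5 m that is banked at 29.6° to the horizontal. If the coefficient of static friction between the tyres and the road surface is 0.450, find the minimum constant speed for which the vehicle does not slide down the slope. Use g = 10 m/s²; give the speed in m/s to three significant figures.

6.17 m/s

At the minimum speed, friction acts up the slope at its limiting value f = μN. Radially (horizontal, toward centre): N sinθ − μN cosθ = mv²/r. Vertically: N cosθ + μN sinθ = mg.
Dividing: v² = r g (sinθ − μcosθ)/(cosθ + μsinθ).
sinθ − μcosθ = 0.4939 − 0.450×0.8695 = 0.1027; cosθ + μsinθ = 0.8695 + 0.450×0.4939 = 1.092.
v² = 40.5 × 10.0 × 0.1027/1.092 = 38.09 m²/s², so v = 6.171 m/s.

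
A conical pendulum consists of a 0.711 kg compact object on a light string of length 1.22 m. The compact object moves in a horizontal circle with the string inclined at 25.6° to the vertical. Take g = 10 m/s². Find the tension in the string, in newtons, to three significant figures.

Vertically the bob has no acceleration, so T cosθ = mg.
T = mg/cosθ = 0.711 × 10.0 / cos 25.6° = 7.110/0.9018 = 7.884 N.

7.88 N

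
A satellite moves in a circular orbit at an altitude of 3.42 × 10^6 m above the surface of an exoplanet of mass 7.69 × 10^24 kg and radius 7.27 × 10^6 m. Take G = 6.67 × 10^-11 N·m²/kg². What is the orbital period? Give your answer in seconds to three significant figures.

9700 s

r = R + h = 7.27 × 10^6 + 3.42 × 10^6 = 1.069 × 10^7 m. Gravity provides the centripetal force: G M m / r² = m v² / r ⇒ v = √(GM/r) = 6927 m/s.
T = 2πr/v = 2π × 1.069 × 10^7 / 6927 = 9697 s.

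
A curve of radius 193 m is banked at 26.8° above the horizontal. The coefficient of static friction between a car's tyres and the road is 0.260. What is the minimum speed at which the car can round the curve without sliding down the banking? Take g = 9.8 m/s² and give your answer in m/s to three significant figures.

20.2 m/s

At the minimum speed, friction acts up the slope at its limiting value f = μN. Radially (horizontal, toward centre): N sinθ − μN cosθ = mv²/r. Vertically: N cosθ + μN sinθ = mg.
Dividing: v² = r g (sinθ − μcosθ)/(cosθ + μsinθ).
sinθ − μcosθ = 0.4509 − 0.260×0.8926 = 0.2188; cosθ + μsinθ = 0.8926 + 0.260×0.4509 = 1.010.
v² = 193 × 9.8 × 0.2188/1.010 = 409.8 m²/s², so v = 20.24 m/s.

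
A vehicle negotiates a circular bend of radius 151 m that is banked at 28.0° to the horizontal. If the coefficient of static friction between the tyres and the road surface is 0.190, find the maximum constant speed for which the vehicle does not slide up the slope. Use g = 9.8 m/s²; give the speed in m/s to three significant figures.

34.5 m/s

At the maximum speed, friction acts down the slope at its limiting value f = μN. Radially (horizontal, toward centre): N sinθ + μN cosθ = mv²/r. Vertically: N cosθ − μN sinθ = mg.
Dividing: v² = r g (sinθ + μcosθ)/(cosθ − μsinθ).
sinθ + μcosθ = 0.4695 + 0.190×0.8829 = 0.6372; cosθ − μsinθ = 0.8829 − 0.190×0.4695 = 0.7937.
v² = 151 × 9.8 × 0.6372/0.7937 = 1188 m²/s², so v = 34.47 m/s.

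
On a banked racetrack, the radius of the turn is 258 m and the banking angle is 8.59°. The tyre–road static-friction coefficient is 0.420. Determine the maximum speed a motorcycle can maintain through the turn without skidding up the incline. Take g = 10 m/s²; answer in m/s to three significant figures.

39.7 m/s

At the maximum speed, friction acts down the slope at its limiting value f = μN. Radially (horizontal, toward centre): N sinθ + μN cosθ = mv²/r. Vertically: N cosθ − μN sinθ = mg.
Dividing: v² = r g (sinθ + μcosθ)/(cosθ − μsinθ).
sinθ + μcosθ = 0.1494 + 0.420×0.9888 = 0.5647; cosθ − μsinθ = 0.9888 − 0.420×0.1494 = 0.9261.
v² = 258 × 10.0 × 0.5647/0.9261 = 1573 m²/s², so v = 39.66 m/s.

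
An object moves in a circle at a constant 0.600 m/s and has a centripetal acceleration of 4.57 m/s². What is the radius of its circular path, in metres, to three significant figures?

a_c = v²/r ⇒ r = v²/a_c = (0.600)²/4.57 = 0.3600/4.57 = 0.07877 m.

0.0788 m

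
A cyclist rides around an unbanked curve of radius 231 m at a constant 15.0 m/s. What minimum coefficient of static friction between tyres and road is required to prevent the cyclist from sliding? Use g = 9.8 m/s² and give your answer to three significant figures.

0.0994

Friction provides the centripetal force: μ_s m g = m v²/r, so μ_s = v²/(g r) = (15.00)²/(9.8 × 231) = 225.0/2264 = 0.09939.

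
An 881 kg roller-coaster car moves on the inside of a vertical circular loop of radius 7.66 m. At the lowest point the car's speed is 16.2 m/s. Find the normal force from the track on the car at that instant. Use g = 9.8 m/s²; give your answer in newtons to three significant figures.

At the lowest point, N points up (toward the centre) and the weight mg points down (away from the centre), so the net inward force is N − mg = mv²/r.
N = m(v²/r + g) = 881 × ((16.2)²/7.66 + 9.8) = 881 × (34.26 + 9.8) = 881 × 44.06 = 38820 N.

38800 N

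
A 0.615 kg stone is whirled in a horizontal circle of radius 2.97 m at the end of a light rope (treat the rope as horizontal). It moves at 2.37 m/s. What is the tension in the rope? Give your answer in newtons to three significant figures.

1.16 N

The tension is the only horizontal force, so it supplies the full centripetal force: T = m v²/r = 0.615 × (2.370)²/2.97 = 0.615 × 5.617/2.97 = 1.163 N.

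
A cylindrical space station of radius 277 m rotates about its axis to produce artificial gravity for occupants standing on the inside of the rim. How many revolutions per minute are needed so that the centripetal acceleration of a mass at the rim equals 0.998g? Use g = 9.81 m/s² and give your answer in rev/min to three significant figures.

1.80 rev/min

Require ω²r = 0.998g, so ω = √(0.998 × 9.81/277) = 0.1880 rad/s.
In rev/min: ω × 60/(2π) = 0.1880 × 60/(2π) = 1.795 rev/min.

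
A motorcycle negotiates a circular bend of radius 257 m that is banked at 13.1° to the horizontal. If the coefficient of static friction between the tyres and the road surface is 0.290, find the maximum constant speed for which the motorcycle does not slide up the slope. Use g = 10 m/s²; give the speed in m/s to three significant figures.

38.0 m/s

At the maximum speed, friction acts down the slope at its limiting value f = μN. Radially (horizontal, toward centre): N sinθ + μN cosθ = mv²/r. Vertically: N cosθ − μN sinθ = mg.
Dividing: v² = r g (sinθ + μcosθ)/(cosθ − μsinθ).
sinθ + μcosθ = 0.2267 + 0.290×0.9740 = 0.5091; cosθ − μsinθ = 0.9740 − 0.290×0.2267 = 0.9082.
v² = 257 × 10.0 × 0.5091/0.9082 = 1441 m²/s², so v = 37.95 m/s.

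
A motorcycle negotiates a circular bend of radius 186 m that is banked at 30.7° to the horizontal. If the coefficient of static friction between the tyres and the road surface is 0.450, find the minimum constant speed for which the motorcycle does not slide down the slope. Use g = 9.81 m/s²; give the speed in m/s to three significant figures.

At the minimum speed, friction acts up the slope at its limiting value f = μN. Radially (horizontal, toward centre): N sinθ − μN cosθ = mv²/r. Vertically: N cosθ + μN sinθ = mg.
Dividing: v² = r g (sinθ − μcosθ)/(cosθ + μsinθ).
sinθ − μcosθ = 0.5105 − 0.450×0.8599 = 0.1236; cosθ + μsinθ = 0.8599 + 0.450×0.5105 = 1.090.
v² = 186 × 9.81 × 0.1236/1.090 = 207.0 m²/s², so v = 14.39 m/s.

14.4 m/s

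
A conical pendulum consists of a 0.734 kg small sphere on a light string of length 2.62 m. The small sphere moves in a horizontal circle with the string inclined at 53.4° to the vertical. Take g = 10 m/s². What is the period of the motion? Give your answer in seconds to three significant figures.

2.48 s

r = L sinθ = 2.103 m. From T sinθ = mω²r and T cosθ = mg: tanθ = ω²r/g, so ω² = g tanθ / r = g/(L cosθ).
ω = √(g/(L cosθ)) = √(10.0/(2.62 × 0.5962)) = √6.402 = 2.530 rad/s.
Period = 2π/ω = 2.483 s.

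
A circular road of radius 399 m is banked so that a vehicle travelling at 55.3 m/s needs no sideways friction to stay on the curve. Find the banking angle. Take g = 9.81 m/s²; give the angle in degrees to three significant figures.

For a frictionless banked turn: horizontally N sinθ = mv²/r and vertically N cosθ = mg.
Dividing: tanθ = v²/(r g) = (55.3)²/(399 × 9.81) = 3058/3914 = 0.7813.
θ = arctan(0.7813) = 38.00°.

38.0°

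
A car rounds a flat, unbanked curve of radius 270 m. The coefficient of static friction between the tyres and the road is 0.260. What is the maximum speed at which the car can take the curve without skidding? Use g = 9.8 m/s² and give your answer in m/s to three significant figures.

26.2 m/s

The only inward force on a level bend is static friction, so at the limit f_s = μ_s N = μ_s m g = m v²/r.
Mass cancels: v_max = √(μ_s g r) = √(0.260 × 9.8 × 270) = √688.0 = 26.23 m/s.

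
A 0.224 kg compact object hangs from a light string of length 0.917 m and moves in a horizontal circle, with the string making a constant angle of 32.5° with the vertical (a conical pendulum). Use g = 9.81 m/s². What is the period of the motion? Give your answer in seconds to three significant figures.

r = L sinθ = 0.4927 m. From T sinθ = mω²r and T cosθ = mg: tanθ = ω²r/g, so ω² = g tanθ / r = g/(L cosθ).
ω = √(g/(L cosθ)) = √(9.81/(0.917 × 0.8434)) = √12.68 = 3.562 rad/s.
Period = 2π/ω = 1.764 s.

1.76 s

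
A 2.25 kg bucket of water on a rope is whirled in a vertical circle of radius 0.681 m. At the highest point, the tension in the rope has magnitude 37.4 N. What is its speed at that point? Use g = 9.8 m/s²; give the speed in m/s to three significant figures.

At the top, T + mg = mv²/r, so v = √(r(T/m + g)) = √(0.681 × (37.4/2.25 + 9.8)) = √(0.681 × 26.42) = √17.99 = 4.242 m/s.

4.24 m/s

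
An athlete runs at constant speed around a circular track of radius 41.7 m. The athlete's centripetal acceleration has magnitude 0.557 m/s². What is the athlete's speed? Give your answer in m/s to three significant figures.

a_c = v²/r ⇒ v = √(a_c · r) = √(0.557 × 41.7) = √23.23 = 4.819 m/s.

4.82 m/s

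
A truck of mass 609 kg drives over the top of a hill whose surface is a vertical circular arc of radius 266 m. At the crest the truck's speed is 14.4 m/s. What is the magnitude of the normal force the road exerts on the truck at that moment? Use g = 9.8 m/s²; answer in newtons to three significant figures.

5490 N

At the crest the centripetal acceleration points downward (toward the centre of the arc), so mg − N = mv²/r.
N = m(g − v²/r) = 609 × (9.8 − (14.4)²/266) = 609 × (9.8 − 0.7795) = 609 × 9.020 = 5493 N.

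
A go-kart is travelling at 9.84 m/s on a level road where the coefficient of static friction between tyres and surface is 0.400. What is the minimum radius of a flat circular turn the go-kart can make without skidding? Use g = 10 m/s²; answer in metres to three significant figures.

At the limit, μ_s m g = m v²/r, so r_min = v²/(μ_s g) = (9.84)²/(0.400 × 10.0) = 96.83/4.000 = 24.21 m.

24.2 m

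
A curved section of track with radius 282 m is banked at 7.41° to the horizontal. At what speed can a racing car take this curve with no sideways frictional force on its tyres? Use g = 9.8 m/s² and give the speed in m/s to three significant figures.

On a frictionless banked curve, N sinθ = mv²/r and N cosθ = mg, so tanθ = v²/(rg).
v = √(r g tanθ) = √(282 × 9.8 × tan 7.41°) = √(282 × 9.8 × 0.1301) = √359.4 = 18.96 m/s.

19.0 m/s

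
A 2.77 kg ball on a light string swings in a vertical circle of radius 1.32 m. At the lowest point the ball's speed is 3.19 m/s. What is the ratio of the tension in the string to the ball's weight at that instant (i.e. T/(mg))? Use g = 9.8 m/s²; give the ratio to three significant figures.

At the bottom, T − mg = mv²/r, so T = m(v²/r + g) and T/(mg) = v²/(rg) + 1 = (3.19)²/(1.32 × 9.8) + 1 = 0.7866 + 1 = 1.787.

1.79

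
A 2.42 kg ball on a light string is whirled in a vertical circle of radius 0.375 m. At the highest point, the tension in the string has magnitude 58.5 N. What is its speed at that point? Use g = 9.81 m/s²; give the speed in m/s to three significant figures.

At the top, T + mg = mv²/r, so v = √(r(T/m + g)) = √(0.375 × (58.5/2.42 + 9.81)) = √(0.375 × 33.98) = √12.74 = 3.570 m/s.

3.57 m/s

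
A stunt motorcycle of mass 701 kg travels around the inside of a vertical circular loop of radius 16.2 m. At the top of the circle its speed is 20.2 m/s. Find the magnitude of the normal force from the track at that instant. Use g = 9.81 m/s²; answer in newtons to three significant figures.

At the top, both N and the weight mg point inward (toward the centre), so N + mg = mv²/r.
N = m(v²/r − g) = 701 × ((20.2)²/16.2 − 9.81) = 701 × (25.19 − 9.81) = 701 × 15.38 = 10780 N.

10800 N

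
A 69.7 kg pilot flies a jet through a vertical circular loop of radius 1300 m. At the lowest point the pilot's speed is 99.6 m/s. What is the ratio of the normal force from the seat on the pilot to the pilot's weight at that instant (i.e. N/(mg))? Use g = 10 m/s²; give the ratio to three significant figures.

1.76

At the bottom, N − mg = mv²/r, so N = m(v²/r + g) and N/(mg) = v²/(rg) + 1 = (99.6)²/(1300 × 10.0) + 1 = 0.7631 + 1 = 1.763.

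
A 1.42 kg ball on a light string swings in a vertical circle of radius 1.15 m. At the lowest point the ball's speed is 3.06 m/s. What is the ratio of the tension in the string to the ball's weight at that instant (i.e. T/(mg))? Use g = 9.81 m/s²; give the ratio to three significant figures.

1.83

At the bottom, T − mg = mv²/r, so T = m(v²/r + g) and T/(mg) = v²/(rg) + 1 = (3.06)²/(1.15 × 9.81) + 1 = 0.8300 + 1 = 1.830.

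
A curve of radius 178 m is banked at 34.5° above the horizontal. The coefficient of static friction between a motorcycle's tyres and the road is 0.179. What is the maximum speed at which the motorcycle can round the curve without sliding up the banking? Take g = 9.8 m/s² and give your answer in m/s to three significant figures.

41.5 m/s

At the maximum speed, friction acts down the slope at its limiting value f = μN. Radially (horizontal, toward centre): N sinθ + μN cosθ = mv²/r. Vertically: N cosθ − μN sinθ = mg.
Dividing: v² = r g (sinθ + μcosθ)/(cosθ − μsinθ).
sinθ + μcosθ = 0.5664 + 0.179×0.8241 = 0.7139; cosθ − μsinθ = 0.8241 − 0.179×0.5664 = 0.7227.
v² = 178 × 9.8 × 0.7139/0.7227 = 1723 m²/s², so v = 41.51 m/s.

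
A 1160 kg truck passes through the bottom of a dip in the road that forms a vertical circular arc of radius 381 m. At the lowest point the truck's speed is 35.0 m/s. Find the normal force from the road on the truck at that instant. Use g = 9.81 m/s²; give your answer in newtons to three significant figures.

At the lowest point, N points up (toward the centre) and the weight mg points down (away from the centre), so the net inward force is N − mg = mv²/r.
N = m(v²/r + g) = 1160 × ((35.0)²/381 + 9.81) = 1160 × (3.215 + 9.81) = 1160 × 13.03 = 15110 N.

15100 N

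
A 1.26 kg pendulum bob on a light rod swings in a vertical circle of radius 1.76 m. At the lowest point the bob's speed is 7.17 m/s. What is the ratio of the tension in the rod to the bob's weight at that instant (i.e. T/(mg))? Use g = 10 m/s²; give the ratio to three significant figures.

3.92

At the bottom, T − mg = mv²/r, so T = m(v²/r + g) and T/(mg) = v²/(rg) + 1 = (7.17)²/(1.76 × 10.0) + 1 = 2.921 + 1 = 3.921.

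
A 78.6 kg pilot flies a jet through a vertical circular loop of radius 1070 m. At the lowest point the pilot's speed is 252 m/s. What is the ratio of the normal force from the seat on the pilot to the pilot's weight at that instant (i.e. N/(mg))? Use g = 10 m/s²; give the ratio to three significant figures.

6.93

At the bottom, N − mg = mv²/r, so N = m(v²/r + g) and N/(mg) = v²/(rg) + 1 = (252)²/(1070 × 10.0) + 1 = 5.935 + 1 = 6.935.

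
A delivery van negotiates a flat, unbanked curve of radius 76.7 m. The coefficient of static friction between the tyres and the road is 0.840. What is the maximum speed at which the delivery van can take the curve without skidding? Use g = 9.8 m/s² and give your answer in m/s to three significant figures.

The only inward force on a level bend is static friction, so at the limit f_s = μ_s N = μ_s m g = m v²/r.
Mass cancels: v_max = √(μ_s g r) = √(0.840 × 9.8 × 76.7) = √631.4 = 25.13 m/s.

25.1 m/s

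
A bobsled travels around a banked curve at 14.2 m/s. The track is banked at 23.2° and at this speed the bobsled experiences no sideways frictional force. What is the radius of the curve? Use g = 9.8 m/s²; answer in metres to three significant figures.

48.0 m

Frictionless banking: tanθ = v²/(rg), so r = v²/(g tanθ).
r = (14.2)²/(9.8 × tan 23.2°) = 201.6/(9.8 × 0.4286) = 201.6/4.200 = 48.01 m.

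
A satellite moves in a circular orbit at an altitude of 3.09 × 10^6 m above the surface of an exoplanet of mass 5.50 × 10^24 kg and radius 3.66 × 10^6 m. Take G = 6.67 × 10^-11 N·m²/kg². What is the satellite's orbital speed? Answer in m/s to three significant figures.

7370 m/s

Orbital radius r = R + h = 3.66 × 10^6 + 3.09 × 10^6 = 6.750 × 10^6 m.
Gravity supplies the centripetal force: G M m / r² = m v² / r, so v = √(GM/r).
v = √(6.67 × 10^-11 × 5.50 × 10^24 / 6.750 × 10^6) = √(5.435 × 10^7) = 7372 m/s.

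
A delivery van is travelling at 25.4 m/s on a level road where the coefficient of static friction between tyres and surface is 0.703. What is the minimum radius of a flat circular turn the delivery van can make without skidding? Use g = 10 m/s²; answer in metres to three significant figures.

91.8 m

At the limit, μ_s m g = m v²/r, so r_min = v²/(μ_s g) = (25.4)²/(0.703 × 10.0) = 645.2/7.030 = 91.77 m.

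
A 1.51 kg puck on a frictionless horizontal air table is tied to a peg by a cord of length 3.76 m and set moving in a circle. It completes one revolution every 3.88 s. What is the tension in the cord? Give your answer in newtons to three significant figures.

v = 2πr/T = 2π × 3.76/3.88 = 6.089 m/s.
The tension is the only horizontal force, so it supplies the full centripetal force: T = m v²/r = 1.51 × (6.089)²/3.76 = 1.51 × 37.07/3.76 = 14.89 N.

14.9 N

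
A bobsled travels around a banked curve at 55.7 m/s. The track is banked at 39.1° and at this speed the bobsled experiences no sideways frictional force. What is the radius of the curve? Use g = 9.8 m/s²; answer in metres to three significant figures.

390 m

Frictionless banking: tanθ = v²/(rg), so r = v²/(g tanθ).
r = (55.7)²/(9.8 × tan 39.1°) = 3102/(9.8 × 0.8127) = 3102/7.964 = 389.6 m.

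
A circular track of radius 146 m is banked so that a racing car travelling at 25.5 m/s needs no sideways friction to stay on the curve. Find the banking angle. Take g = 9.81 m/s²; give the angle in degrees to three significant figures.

For a frictionless banked turn: horizontally N sinθ = mv²/r and vertically N cosθ = mg.
Dividing: tanθ = v²/(r g) = (25.5)²/(146 × 9.81) = 650.2/1432 = 0.4540.
θ = arctan(0.4540) = 24.42°.

24.4°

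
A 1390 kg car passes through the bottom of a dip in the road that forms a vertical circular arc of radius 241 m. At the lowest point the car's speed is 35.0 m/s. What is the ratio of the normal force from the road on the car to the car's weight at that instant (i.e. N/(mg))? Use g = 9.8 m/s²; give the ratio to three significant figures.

At the bottom, N − mg = mv²/r, so N = m(v²/r + g) and N/(mg) = v²/(rg) + 1 = (35.0)²/(241 × 9.8) + 1 = 0.5187 + 1 = 1.519.

1.52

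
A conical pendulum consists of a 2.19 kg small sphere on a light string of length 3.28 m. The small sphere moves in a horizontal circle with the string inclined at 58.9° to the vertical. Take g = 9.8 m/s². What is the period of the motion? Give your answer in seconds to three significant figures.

r = L sinθ = 2.809 m. From T sinθ = mω²r and T cosθ = mg: tanθ = ω²r/g, so ω² = g tanθ / r = g/(L cosθ).
ω = √(g/(L cosθ)) = √(9.8/(3.28 × 0.5165)) = √5.784 = 2.405 rad/s.
Period = 2π/ω = 2.612 s.

2.61 s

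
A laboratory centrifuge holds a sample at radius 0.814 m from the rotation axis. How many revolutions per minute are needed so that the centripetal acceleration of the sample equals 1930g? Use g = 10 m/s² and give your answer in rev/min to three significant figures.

1470 rev/min

Require ω²r = 1930g, so ω = √(1930 × 10.0/0.814) = 154.0 rad/s.
In rev/min: ω × 60/(2π) = 154.0 × 60/(2π) = 1470 rev/min.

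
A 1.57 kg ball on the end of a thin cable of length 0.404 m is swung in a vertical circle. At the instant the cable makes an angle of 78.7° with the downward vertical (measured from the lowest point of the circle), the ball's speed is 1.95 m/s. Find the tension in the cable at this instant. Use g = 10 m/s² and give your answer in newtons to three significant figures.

17.9 N

Take the radial direction toward the centre of the circle as positive. The component of the weight along the string toward the centre is −mg cos φ (φ measured from the bottom), so Newton's second law along the string gives T − mg cos φ = m v²/r.
cos 78.7° = 0.1959, so T = m(v²/r + g cos φ) = 1.57 × ((1.95)²/0.404 + 10.0 × 0.1959) = 1.57 × (9.412 + (1.959)) = 1.57 × 11.37 = 17.85 N.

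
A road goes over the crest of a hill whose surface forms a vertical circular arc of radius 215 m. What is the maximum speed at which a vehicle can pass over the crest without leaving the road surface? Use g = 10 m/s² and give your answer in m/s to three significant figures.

At the crest the centre of the circle is below the vehicle, so the net downward (centripetal) force is mg − N = mv²/r.
The vehicle leaves the road when N → 0, giving v_max = √(g r) = √(10.0 × 215) = 46.37 m/s.

46.4 m/s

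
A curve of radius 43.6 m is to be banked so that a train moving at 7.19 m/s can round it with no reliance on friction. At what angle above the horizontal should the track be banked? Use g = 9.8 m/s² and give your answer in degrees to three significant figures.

For a frictionless banked turn: horizontally N sinθ = mv²/r and vertically N cosθ = mg.
Dividing: tanθ = v²/(r g) = (7.19)²/(43.6 × 9.8) = 51.70/427.3 = 0.1210.
θ = arctan(0.1210) = 6.899°.

6.90°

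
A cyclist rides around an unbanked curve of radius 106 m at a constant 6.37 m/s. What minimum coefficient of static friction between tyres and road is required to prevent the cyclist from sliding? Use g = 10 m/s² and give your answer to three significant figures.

Friction provides the centripetal force: μ_s m g = m v²/r, so μ_s = v²/(g r) = (6.370)²/(10.0 × 106) = 40.58/1060 = 0.03828.

0.0383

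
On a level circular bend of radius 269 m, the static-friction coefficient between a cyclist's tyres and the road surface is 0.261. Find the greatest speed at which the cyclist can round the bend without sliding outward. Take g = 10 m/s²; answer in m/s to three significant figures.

26.5 m/s

Friction provides the centripetal force on a flat curve. At maximum speed it is at its limiting value: μ_s m g = m v²/r.
Mass cancels: v_max = √(μ_s g r) = √(0.261 × 10.0 × 269) = √702.1 = 26.50 m/s.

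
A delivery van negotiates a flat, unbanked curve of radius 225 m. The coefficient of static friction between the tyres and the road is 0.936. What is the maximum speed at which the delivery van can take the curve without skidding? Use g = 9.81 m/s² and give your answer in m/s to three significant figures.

On a flat curve, static friction is the only horizontal force, so it must supply the full centripetal force: μ_s m g = m v²/r.
Mass cancels: v_max = √(μ_s g r) = √(0.936 × 9.81 × 225) = √2066 = 45.45 m/s.

45.5 m/s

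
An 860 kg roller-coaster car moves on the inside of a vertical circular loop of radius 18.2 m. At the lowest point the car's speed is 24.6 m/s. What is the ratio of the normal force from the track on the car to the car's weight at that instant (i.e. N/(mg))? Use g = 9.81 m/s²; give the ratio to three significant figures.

At the bottom, N − mg = mv²/r, so N = m(v²/r + g) and N/(mg) = v²/(rg) + 1 = (24.6)²/(18.2 × 9.81) + 1 = 3.389 + 1 = 4.389.

4.39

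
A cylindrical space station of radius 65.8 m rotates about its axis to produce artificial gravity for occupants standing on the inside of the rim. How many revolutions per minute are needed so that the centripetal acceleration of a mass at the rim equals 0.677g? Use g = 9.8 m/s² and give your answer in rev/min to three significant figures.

3.03 rev/min

Require ω²r = 0.677g, so ω = √(0.677 × 9.8/65.8) = 0.3175 rad/s.
In rev/min: ω × 60/(2π) = 0.3175 × 60/(2π) = 3.032 rev/min.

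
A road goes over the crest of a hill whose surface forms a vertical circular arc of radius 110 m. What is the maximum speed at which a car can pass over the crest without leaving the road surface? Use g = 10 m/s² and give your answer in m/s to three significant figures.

33.2 m/s

At the crest the centre of the circle is below the car, so the net downward (centripetal) force is mg − N = mv²/r.
The car leaves the road when N → 0, giving v_max = √(g r) = √(10.0 × 110) = 33.17 m/s.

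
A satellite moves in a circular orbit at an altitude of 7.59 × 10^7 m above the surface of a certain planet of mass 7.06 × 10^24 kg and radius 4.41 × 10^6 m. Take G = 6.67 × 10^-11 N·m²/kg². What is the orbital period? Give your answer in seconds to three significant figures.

208000 s

r = R + h = 4.41 × 10^6 + 7.59 × 10^7 = 8.031 × 10^7 m. Gravity provides the centripetal force: G M m / r² = m v² / r ⇒ v = √(GM/r) = 2421 m/s.
T = 2πr/v = 2π × 8.031 × 10^7 / 2421 = 208400 s.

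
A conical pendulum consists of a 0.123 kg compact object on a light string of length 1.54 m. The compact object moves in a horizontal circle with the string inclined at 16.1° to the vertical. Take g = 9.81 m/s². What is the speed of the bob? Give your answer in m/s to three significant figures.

The radius of the circle is r = L sinθ = 1.54 × sin 16.1° = 0.4271 m.
Horizontally T sinθ = mv²/r and vertically T cosθ = mg, so tanθ = v²/(rg).
v = √(r g tanθ) = √(0.4271 × 9.81 × 0.2886) = √1.209 = 1.100 m/s.

1.10 m/s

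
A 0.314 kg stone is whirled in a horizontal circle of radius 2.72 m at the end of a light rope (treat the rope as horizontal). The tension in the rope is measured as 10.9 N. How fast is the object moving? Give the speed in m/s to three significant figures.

T = m v²/r ⇒ v = √(T r / m) = √(10.9 × 2.72 / 0.314) = √94.42 = 9.717 m/s.

9.72 m/s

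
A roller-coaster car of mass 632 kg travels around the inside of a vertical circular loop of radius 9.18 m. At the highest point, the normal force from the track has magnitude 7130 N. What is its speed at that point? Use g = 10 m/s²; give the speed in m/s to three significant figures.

At the top, N + mg = mv²/r, so v = √(r(N/m + g)) = √(9.18 × (7130/632 + 10.0)) = √(9.18 × 21.28) = √195.4 = 13.98 m/s.

14.0 m/s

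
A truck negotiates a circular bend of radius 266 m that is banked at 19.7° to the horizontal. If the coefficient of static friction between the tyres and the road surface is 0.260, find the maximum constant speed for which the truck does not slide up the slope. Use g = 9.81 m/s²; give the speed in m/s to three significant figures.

42.2 m/s

At the maximum speed, friction acts down the slope at its limiting value f = μN. Radially (horizontal, toward centre): N sinθ + μN cosθ = mv²/r. Vertically: N cosθ − μN sinθ = mg.
Dividing: v² = r g (sinθ + μcosθ)/(cosθ − μsinθ).
sinθ + μcosθ = 0.3371 + 0.260×0.9415 = 0.5819; cosθ − μsinθ = 0.9415 − 0.260×0.3371 = 0.8538.
v² = 266 × 9.81 × 0.5819/0.8538 = 1778 m²/s², so v = 42.17 m/s.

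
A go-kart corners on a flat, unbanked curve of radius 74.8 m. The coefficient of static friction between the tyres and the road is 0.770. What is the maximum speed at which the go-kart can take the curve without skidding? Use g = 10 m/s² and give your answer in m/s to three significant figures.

The only inward force on a level bend is static friction, so at the limit f_s = μ_s N = μ_s m g = m v²/r.
Mass cancels: v_max = √(μ_s g r) = √(0.770 × 10.0 × 74.8) = √576.0 = 24.00 m/s.

24.0 m/s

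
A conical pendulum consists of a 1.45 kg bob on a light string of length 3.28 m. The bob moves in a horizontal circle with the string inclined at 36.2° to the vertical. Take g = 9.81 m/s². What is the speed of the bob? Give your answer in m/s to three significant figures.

3.73 m/s

The radius of the circle is r = L sinθ = 3.28 × sin 36.2° = 1.937 m.
Horizontally T sinθ = mv²/r and vertically T cosθ = mg, so tanθ = v²/(rg).
v = √(r g tanθ) = √(1.937 × 9.81 × 0.7319) = √13.91 = 3.729 m/s.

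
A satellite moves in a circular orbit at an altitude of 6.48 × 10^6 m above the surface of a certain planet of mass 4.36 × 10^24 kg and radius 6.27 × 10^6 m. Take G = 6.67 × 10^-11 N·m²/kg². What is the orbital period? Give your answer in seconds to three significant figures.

r = R + h = 6.27 × 10^6 + 6.48 × 10^6 = 1.275 × 10^7 m. Gravity provides the centripetal force: G M m / r² = m v² / r ⇒ v = √(GM/r) = 4776 m/s.
T = 2πr/v = 2π × 1.275 × 10^7 / 4776 = 16770 s.

16800 s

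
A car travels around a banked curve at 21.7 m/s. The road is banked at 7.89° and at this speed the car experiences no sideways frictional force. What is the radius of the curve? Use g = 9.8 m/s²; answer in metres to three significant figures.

Frictionless banking: tanθ = v²/(rg), so r = v²/(g tanθ).
r = (21.7)²/(9.8 × tan 7.89°) = 470.9/(9.8 × 0.1386) = 470.9/1.358 = 346.7 m.

347 m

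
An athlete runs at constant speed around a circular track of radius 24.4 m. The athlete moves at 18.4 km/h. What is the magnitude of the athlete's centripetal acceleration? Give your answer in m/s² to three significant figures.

v = 18.4 km/h = 18.4/3.6 = 5.111 m/s.
a_c = v²/r = (5.111)²/24.4 = 26.12/24.4 = 1.071 m/s².

1.07 m/s²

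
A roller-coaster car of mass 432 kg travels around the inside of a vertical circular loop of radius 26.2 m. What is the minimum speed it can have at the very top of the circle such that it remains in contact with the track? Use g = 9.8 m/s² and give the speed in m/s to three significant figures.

At the top, both weight mg and N point toward the centre: N + mg = mv²/r.
At minimum speed N → 0, so mg = mv_min²/r ⇒ v_min = √(g r) = √(9.8 × 26.2) = 16.02 m/s.

16.0 m/s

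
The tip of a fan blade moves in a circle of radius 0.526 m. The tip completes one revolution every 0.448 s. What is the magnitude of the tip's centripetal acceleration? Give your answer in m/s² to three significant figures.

103 m/s²

v = 2πr/T = 2π × 0.526/0.448 = 7.377 m/s.
a_c = v²/r = (7.377)²/0.526 = 54.42/0.526 = 103.5 m/s².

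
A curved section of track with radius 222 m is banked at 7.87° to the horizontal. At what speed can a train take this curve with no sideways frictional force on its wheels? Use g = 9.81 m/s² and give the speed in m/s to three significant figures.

On a frictionless banked curve, N sinθ = mv²/r and N cosθ = mg, so tanθ = v²/(rg).
v = √(r g tanθ) = √(222 × 9.81 × tan 7.87°) = √(222 × 9.81 × 0.1382) = √301.0 = 17.35 m/s.

17.4 m/s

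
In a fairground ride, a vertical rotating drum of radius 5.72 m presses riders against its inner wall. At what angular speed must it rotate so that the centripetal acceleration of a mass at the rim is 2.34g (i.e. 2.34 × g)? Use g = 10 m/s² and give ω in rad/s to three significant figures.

2.02 rad/s

Centripetal acceleration a_c = ω²r. Setting ω²r = 2.34g:
ω = √(2.34g / r) = √(2.34 × 10.0 / 5.72) = √4.091 = 2.023 rad/s.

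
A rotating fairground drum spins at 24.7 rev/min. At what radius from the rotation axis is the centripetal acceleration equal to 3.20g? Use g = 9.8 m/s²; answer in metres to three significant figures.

ω = 24.7 rev/min × 2π/60 = 2.587 rad/s.
a_c = ω²r = 3.20g ⇒ r = 3.20 × 9.8 / (2.587)² = 31.36/6.690 = 4.687 m.

4.69 m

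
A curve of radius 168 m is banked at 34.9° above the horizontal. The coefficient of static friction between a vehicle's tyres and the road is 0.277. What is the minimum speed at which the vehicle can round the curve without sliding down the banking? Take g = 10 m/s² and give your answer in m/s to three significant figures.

At the minimum speed, friction acts up the slope at its limiting value f = μN. Radially (horizontal, toward centre): N sinθ − μN cosθ = mv²/r. Vertically: N cosθ + μN sinθ = mg.
Dividing: v² = r g (sinθ − μcosθ)/(cosθ + μsinθ).
sinθ − μcosθ = 0.5721 − 0.277×0.8202 = 0.3450; cosθ + μsinθ = 0.8202 + 0.277×0.5721 = 0.9786.
v² = 168 × 10.0 × 0.3450/0.9786 = 592.2 m²/s², so v = 24.33 m/s.

24.3 m/s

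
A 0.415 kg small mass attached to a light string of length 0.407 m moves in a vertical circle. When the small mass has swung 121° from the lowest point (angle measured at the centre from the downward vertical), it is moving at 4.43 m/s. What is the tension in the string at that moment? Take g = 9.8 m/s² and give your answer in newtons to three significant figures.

Take the radial direction toward the centre of the circle as positive. The component of the weight along the string toward the centre is −mg cos φ (φ measured from the bottom), so Newton's second law along the string gives T − mg cos φ = m v²/r.
cos 121° = -0.5150, so T = m(v²/r + g cos φ) = 0.415 × ((4.43)²/0.407 + 9.8 × -0.5150) = 0.415 × (48.22 + (-5.047)) = 0.415 × 43.17 = 17.92 N.

17.9 N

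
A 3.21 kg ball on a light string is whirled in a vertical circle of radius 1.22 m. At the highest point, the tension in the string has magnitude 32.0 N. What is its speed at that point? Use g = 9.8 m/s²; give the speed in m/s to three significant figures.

4.91 m/s

At the top, T + mg = mv²/r, so v = √(r(T/m + g)) = √(1.22 × (32.0/3.21 + 9.8)) = √(1.22 × 19.77) = √24.12 = 4.911 m/s.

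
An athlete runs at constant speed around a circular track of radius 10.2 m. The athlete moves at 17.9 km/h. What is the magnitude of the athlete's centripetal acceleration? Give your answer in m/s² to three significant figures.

2.42 m/s²

v = 17.9 km/h = 17.9/3.6 = 4.972 m/s.
a_c = v²/r = (4.972)²/10.2 = 24.72/10.2 = 2.424 m/s².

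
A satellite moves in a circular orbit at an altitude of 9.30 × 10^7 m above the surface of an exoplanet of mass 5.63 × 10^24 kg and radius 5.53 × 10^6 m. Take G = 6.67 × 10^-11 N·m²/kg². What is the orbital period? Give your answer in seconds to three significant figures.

317000 s

r = R + h = 5.53 × 10^6 + 9.30 × 10^7 = 9.853 × 10^7 m. Gravity provides the centripetal force: G M m / r² = m v² / r ⇒ v = √(GM/r) = 1952 m/s.
T = 2πr/v = 2π × 9.853 × 10^7 / 1952 = 317100 s.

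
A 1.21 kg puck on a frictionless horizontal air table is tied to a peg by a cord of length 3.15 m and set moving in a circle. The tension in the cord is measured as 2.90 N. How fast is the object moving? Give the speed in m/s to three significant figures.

2.75 m/s

T = m v²/r ⇒ v = √(T r / m) = √(2.90 × 3.15 / 1.21) = √7.550 = 2.748 m/s.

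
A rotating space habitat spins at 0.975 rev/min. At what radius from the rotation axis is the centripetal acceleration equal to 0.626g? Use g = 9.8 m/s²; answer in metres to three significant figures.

ω = 0.975 rev/min × 2π/60 = 0.1021 rad/s.
a_c = ω²r = 0.626g ⇒ r = 0.626 × 9.8 / (0.1021)² = 6.135/0.01042 = 588.5 m.

588 m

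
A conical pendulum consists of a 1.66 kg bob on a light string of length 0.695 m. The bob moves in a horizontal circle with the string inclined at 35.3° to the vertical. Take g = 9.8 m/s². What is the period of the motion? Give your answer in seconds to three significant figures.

r = L sinθ = 0.4016 m. From T sinθ = mω²r and T cosθ = mg: tanθ = ω²r/g, so ω² = g tanθ / r = g/(L cosθ).
ω = √(g/(L cosθ)) = √(9.8/(0.695 × 0.8161)) = √17.28 = 4.157 rad/s.
Period = 2π/ω = 1.512 s.

1.51 s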